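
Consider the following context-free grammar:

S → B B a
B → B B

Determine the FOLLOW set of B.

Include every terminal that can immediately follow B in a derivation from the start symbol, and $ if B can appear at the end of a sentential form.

We compute FOLLOW(B) using the standard algorithm.
FOLLOW(S) starts with {$}.
FIRST(B) = {}
FIRST(S) = {}
FOLLOW(B) = {a}
FOLLOW(S) = {$}
Therefore, FOLLOW(B) = {a}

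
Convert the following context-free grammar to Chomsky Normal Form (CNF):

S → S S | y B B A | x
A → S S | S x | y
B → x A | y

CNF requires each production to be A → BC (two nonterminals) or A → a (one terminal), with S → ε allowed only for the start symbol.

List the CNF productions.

TY → y; S → x; TX → x; A → y; B → y; S → S S; S → TY X0; X0 → B X1; X1 → B A; A → S S; A → S TX; B → TX A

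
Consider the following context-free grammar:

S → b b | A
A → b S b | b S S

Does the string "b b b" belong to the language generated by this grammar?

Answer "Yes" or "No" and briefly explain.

No - no valid derivation exists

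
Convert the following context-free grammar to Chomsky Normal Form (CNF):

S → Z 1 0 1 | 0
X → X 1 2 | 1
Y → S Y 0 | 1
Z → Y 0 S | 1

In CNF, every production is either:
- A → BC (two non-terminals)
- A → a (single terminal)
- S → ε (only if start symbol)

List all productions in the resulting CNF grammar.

T1 → 1; T0 → 0; S → 0; T2 → 2; X → 1; Y → 1; Z → 1; S → Z X0; X0 → T1 X1; X1 → T0 T1; X → X X2; X2 → T1 T2; Y → S X3; X3 → Y T0; Z → Y X4; X4 → T0 S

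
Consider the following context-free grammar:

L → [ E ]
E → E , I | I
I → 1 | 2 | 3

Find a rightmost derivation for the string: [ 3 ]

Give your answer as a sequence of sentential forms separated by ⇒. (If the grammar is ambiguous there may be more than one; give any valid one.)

L ⇒ [ E ] ⇒ [ I ] ⇒ [ 3 ]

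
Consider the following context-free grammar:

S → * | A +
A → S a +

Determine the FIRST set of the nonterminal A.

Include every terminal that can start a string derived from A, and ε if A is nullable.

We compute FIRST(A) using the standard algorithm.
FIRST(A) = {*}
FIRST(S) = {*}
Therefore, FIRST(A) = {*}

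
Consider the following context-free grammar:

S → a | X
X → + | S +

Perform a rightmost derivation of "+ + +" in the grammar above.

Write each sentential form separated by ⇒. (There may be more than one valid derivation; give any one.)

S ⇒ X ⇒ S + ⇒ X + ⇒ S + + ⇒ X + + ⇒ + + +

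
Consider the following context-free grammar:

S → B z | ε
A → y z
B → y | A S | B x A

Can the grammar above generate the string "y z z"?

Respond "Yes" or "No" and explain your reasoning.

Yes - a valid derivation exists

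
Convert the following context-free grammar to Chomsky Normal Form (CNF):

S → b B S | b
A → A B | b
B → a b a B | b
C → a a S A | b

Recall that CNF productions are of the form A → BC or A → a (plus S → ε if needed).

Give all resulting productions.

TB → b; S → b; A → b; TA → a; B → b; C → b; S → TB X0; X0 → B S; A → A B; B → TA X1; X1 → TB X2; X2 → TA B; C → TA X3; X3 → TA X4; X4 → S A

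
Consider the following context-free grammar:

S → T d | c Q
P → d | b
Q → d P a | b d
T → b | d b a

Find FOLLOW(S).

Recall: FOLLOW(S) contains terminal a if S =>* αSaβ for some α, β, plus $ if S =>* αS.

We compute FOLLOW(S) using the standard algorithm.
FOLLOW(S) starts with {$}.
FIRST(P) = {b, d}
FIRST(Q) = {b, d}
FIRST(S) = {b, c, d}
FIRST(T) = {b, d}
FOLLOW(P) = {a}
FOLLOW(Q) = {$}
FOLLOW(S) = {$}
FOLLOW(T) = {d}
Therefore, FOLLOW(S) = {$}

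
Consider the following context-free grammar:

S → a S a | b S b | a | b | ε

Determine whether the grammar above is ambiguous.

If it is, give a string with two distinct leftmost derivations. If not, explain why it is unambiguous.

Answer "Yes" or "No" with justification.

No - the grammar is unambiguous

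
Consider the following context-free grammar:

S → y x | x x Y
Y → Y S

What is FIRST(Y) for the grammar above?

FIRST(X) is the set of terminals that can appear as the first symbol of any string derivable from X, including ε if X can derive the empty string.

We compute FIRST(Y) using the standard algorithm.
FIRST(S) = {x, y}
FIRST(Y) = {}
Therefore, FIRST(Y) = {}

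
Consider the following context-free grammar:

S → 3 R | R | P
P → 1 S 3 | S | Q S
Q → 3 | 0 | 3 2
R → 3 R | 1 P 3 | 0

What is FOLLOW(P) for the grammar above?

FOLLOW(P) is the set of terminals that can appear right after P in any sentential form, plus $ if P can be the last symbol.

We compute FOLLOW(P) using the standard algorithm.
FOLLOW(S) starts with {$}.
FIRST(P) = {0, 1, 3}
FIRST(Q) = {0, 3}
FIRST(R) = {0, 1, 3}
FIRST(S) = {0, 1, 3}
FOLLOW(P) = {$, 3}
FOLLOW(Q) = {0, 1, 3}
FOLLOW(R) = {$, 3}
FOLLOW(S) = {$, 3}
Therefore, FOLLOW(P) = {$, 3}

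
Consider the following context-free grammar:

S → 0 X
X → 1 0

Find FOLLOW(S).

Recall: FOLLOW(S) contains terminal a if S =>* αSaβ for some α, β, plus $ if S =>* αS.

We compute FOLLOW(S) using the standard algorithm.
FOLLOW(S) starts with {$}.
FIRST(S) = {0}
FIRST(X) = {1}
FOLLOW(S) = {$}
FOLLOW(X) = {$}
Therefore, FOLLOW(S) = {$}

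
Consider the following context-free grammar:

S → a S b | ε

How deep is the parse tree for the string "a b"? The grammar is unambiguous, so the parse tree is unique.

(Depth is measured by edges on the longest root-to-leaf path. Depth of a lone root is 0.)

2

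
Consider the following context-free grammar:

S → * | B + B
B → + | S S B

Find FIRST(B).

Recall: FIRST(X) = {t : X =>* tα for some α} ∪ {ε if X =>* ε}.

We compute FIRST(B) using the standard algorithm.
FIRST(B) = {*, +}
FIRST(S) = {*, +}
Therefore, FIRST(B) = {*, +}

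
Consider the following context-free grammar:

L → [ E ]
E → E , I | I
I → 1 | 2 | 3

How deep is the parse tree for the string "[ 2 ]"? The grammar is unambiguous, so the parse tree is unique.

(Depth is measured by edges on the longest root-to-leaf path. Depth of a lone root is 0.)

3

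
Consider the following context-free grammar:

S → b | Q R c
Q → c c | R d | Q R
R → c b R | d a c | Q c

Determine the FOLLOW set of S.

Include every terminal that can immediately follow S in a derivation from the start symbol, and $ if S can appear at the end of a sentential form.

We compute FOLLOW(S) using the standard algorithm.
FOLLOW(S) starts with {$}.
FIRST(Q) = {c, d}
FIRST(R) = {c, d}
FIRST(S) = {b, c, d}
FOLLOW(Q) = {c, d}
FOLLOW(R) = {c, d}
FOLLOW(S) = {$}
Therefore, FOLLOW(S) = {$}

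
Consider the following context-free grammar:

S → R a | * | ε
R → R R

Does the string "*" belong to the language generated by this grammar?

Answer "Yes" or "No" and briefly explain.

Yes - a valid derivation exists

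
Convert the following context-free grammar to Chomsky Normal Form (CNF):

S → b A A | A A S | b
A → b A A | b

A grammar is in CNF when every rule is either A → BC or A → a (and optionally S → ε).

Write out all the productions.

TB → b; S → b; A → b; S → TB X0; X0 → A A; S → A X1; X1 → A S; A → TB X2; X2 → A A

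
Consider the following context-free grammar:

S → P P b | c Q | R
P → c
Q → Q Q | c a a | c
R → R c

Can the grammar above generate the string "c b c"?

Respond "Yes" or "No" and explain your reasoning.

No - no valid derivation exists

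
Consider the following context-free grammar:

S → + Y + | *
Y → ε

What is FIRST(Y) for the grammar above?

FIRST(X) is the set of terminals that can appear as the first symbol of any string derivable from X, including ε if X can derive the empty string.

We compute FIRST(Y) using the standard algorithm.
FIRST(S) = {*, +}
FIRST(Y) = {ε}
Therefore, FIRST(Y) = {ε}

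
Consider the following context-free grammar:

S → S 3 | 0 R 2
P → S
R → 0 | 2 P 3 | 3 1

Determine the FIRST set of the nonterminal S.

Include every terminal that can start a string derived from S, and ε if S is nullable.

We compute FIRST(S) using the standard algorithm.
FIRST(P) = {0}
FIRST(R) = {0, 2, 3}
FIRST(S) = {0}
Therefore, FIRST(S) = {0}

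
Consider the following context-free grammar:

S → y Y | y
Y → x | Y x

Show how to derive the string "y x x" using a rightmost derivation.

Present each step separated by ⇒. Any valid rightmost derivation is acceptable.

S ⇒ y Y ⇒ y Y x ⇒ y x x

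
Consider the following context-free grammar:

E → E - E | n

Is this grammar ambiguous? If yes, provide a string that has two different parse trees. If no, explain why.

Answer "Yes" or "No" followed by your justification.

Yes - the string 'n - n - n - n' has two distinct leftmost derivations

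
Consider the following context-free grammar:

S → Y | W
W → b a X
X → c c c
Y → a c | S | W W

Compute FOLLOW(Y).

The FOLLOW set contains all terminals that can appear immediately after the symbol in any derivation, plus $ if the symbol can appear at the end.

We compute FOLLOW(Y) using the standard algorithm.
FOLLOW(S) starts with {$}.
FIRST(S) = {a, b}
FIRST(W) = {b}
FIRST(X) = {c}
FIRST(Y) = {a, b}
FOLLOW(S) = {$}
FOLLOW(W) = {$, b}
FOLLOW(X) = {$, b}
FOLLOW(Y) = {$}
Therefore, FOLLOW(Y) = {$}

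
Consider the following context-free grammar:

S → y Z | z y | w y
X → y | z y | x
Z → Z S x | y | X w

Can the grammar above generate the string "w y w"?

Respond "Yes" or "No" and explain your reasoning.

No - no valid derivation exists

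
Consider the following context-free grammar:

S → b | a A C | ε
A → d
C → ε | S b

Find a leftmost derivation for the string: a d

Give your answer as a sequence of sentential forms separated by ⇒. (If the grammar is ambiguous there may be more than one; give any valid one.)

S ⇒ a A C ⇒ a d C ⇒ a d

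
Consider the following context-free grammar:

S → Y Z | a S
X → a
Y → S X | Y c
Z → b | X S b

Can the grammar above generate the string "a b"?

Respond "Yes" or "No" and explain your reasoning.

No - no valid derivation exists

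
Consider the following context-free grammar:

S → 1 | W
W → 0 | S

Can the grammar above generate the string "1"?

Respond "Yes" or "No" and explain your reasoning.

Yes - a valid derivation exists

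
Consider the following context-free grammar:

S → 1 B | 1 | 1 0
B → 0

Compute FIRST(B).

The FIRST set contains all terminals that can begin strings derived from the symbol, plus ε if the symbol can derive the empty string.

We compute FIRST(B) using the standard algorithm.
FIRST(B) = {0}
FIRST(S) = {1}
Therefore, FIRST(B) = {0}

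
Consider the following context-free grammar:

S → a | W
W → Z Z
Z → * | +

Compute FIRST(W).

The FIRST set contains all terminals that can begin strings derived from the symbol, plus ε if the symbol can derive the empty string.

We compute FIRST(W) using the standard algorithm.
FIRST(S) = {*, +, a}
FIRST(W) = {*, +}
FIRST(Z) = {*, +}
Therefore, FIRST(W) = {*, +}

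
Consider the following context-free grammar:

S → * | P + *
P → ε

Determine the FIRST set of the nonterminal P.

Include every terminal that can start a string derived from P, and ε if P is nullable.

We compute FIRST(P) using the standard algorithm.
FIRST(P) = {ε}
FIRST(S) = {*, +}
Therefore, FIRST(P) = {ε}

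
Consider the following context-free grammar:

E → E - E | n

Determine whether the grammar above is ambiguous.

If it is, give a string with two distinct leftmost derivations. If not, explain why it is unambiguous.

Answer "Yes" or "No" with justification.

Yes - the string 'n - n - n - n' has two distinct leftmost derivations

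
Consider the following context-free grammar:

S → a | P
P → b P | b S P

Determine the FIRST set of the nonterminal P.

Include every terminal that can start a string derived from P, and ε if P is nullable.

We compute FIRST(P) using the standard algorithm.
FIRST(P) = {b}
FIRST(S) = {a, b}
Therefore, FIRST(P) = {b}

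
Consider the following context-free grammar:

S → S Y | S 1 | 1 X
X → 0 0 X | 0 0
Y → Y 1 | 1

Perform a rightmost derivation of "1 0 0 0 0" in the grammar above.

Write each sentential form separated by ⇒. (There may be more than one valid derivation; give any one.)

S ⇒ 1 X ⇒ 1 0 0 X ⇒ 1 0 0 0 0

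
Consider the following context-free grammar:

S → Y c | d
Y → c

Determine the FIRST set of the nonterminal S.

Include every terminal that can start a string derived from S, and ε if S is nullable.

We compute FIRST(S) using the standard algorithm.
FIRST(S) = {c, d}
FIRST(Y) = {c}
Therefore, FIRST(S) = {c, d}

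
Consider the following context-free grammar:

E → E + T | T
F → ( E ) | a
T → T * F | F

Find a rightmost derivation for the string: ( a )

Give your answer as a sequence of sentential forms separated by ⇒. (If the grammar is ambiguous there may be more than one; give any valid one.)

E ⇒ T ⇒ F ⇒ ( E ) ⇒ ( T ) ⇒ ( F ) ⇒ ( a )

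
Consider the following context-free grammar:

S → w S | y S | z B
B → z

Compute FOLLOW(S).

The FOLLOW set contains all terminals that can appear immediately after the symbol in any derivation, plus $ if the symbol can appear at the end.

We compute FOLLOW(S) using the standard algorithm.
FOLLOW(S) starts with {$}.
FIRST(B) = {z}
FIRST(S) = {w, y, z}
FOLLOW(B) = {$}
FOLLOW(S) = {$}
Therefore, FOLLOW(S) = {$}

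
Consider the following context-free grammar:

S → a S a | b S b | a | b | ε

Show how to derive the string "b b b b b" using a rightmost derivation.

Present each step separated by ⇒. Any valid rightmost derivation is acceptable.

S ⇒ b S b ⇒ b b S b b ⇒ b b b b b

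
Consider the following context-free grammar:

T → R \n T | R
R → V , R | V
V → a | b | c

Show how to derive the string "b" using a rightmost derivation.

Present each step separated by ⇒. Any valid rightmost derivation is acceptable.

T ⇒ R ⇒ V ⇒ b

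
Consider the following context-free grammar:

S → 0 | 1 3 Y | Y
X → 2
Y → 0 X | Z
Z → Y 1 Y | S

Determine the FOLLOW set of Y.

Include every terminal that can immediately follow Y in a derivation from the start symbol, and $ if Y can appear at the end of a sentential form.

We compute FOLLOW(Y) using the standard algorithm.
FOLLOW(S) starts with {$}.
FIRST(S) = {0, 1}
FIRST(X) = {2}
FIRST(Y) = {0, 1}
FIRST(Z) = {0, 1}
FOLLOW(S) = {$, 1}
FOLLOW(X) = {$, 1}
FOLLOW(Y) = {$, 1}
FOLLOW(Z) = {$, 1}
Therefore, FOLLOW(Y) = {$, 1}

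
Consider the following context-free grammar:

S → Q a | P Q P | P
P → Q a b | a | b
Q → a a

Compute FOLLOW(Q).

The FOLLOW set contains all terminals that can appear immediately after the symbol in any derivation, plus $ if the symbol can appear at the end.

We compute FOLLOW(Q) using the standard algorithm.
FOLLOW(S) starts with {$}.
FIRST(P) = {a, b}
FIRST(Q) = {a}
FIRST(S) = {a, b}
FOLLOW(P) = {$, a}
FOLLOW(Q) = {a, b}
FOLLOW(S) = {$}
Therefore, FOLLOW(Q) = {a, b}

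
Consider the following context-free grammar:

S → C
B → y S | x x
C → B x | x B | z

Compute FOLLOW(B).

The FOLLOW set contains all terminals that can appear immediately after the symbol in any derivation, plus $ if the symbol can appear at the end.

We compute FOLLOW(B) using the standard algorithm.
FOLLOW(S) starts with {$}.
FIRST(B) = {x, y}
FIRST(C) = {x, y, z}
FIRST(S) = {x, y, z}
FOLLOW(B) = {$, x}
FOLLOW(C) = {$, x}
FOLLOW(S) = {$, x}
Therefore, FOLLOW(B) = {$, x}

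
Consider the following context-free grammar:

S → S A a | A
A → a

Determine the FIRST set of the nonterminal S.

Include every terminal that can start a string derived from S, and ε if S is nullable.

We compute FIRST(S) using the standard algorithm.
FIRST(A) = {a}
FIRST(S) = {a}
Therefore, FIRST(S) = {a}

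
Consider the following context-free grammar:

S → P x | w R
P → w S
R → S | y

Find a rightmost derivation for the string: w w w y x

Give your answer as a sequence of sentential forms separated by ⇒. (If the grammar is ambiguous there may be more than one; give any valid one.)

S ⇒ P x ⇒ w S x ⇒ w w R x ⇒ w w S x ⇒ w w w R x ⇒ w w w y x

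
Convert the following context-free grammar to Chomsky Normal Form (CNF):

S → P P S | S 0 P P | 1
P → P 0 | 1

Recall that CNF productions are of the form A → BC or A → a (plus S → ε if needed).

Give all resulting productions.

T0 → 0; S → 1; P → 1; S → P X0; X0 → P S; S → S X1; X1 → T0 X2; X2 → P P; P → P T0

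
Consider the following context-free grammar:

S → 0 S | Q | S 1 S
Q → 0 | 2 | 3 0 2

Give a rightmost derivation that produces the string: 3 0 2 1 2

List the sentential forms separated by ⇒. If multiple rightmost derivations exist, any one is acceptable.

S ⇒ S 1 S ⇒ S 1 Q ⇒ S 1 2 ⇒ Q 1 2 ⇒ 3 0 2 1 2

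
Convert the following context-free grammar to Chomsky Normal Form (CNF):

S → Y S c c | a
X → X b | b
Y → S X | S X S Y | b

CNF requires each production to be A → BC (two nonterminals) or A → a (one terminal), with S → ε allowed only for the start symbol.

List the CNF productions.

TC → c; S → a; TB → b; X → b; Y → b; S → Y X0; X0 → S X1; X1 → TC TC; X → X TB; Y → S X; Y → S X2; X2 → X X3; X3 → S Y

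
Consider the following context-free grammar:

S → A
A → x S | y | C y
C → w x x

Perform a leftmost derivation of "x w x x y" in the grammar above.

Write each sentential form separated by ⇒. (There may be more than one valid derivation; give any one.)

S ⇒ A ⇒ x S ⇒ x A ⇒ x C y ⇒ x w x x y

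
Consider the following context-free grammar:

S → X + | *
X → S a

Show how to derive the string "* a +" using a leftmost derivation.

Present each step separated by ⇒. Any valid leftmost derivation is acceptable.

S ⇒ X + ⇒ S a + ⇒ * a +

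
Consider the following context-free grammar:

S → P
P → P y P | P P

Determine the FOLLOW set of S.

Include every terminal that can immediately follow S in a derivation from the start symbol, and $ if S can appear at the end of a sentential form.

We compute FOLLOW(S) using the standard algorithm.
FOLLOW(S) starts with {$}.
FIRST(P) = {}
FIRST(S) = {}
FOLLOW(P) = {$, y}
FOLLOW(S) = {$}
Therefore, FOLLOW(S) = {$}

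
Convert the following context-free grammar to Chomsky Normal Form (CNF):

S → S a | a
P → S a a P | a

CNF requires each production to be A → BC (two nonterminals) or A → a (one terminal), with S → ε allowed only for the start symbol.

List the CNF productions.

TA → a; S → a; P → a; S → S TA; P → S X0; X0 → TA X1; X1 → TA P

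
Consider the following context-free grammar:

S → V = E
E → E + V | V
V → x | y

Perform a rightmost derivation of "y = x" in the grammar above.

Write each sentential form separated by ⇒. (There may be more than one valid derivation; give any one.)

S ⇒ V = E ⇒ V = V ⇒ V = x ⇒ y = x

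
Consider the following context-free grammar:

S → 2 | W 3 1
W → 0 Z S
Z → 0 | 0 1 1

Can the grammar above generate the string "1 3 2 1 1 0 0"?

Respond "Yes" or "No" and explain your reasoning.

No - no valid derivation exists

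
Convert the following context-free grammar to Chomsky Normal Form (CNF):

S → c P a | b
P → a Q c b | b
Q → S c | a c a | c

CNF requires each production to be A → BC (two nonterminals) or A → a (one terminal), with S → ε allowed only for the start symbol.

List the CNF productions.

TC → c; TA → a; S → b; TB → b; P → b; Q → c; S → TC X0; X0 → P TA; P → TA X1; X1 → Q X2; X2 → TC TB; Q → S TC; Q → TA X3; X3 → TC TA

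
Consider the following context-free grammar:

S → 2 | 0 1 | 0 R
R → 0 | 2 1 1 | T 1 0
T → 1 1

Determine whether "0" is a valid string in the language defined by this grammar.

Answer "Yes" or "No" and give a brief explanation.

No - no valid derivation exists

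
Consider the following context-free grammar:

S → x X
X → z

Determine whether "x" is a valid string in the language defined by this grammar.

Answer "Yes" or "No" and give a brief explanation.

No - no valid derivation exists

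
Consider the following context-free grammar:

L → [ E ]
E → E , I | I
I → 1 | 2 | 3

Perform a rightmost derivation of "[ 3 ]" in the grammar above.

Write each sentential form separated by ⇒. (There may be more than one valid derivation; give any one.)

L ⇒ [ E ] ⇒ [ I ] ⇒ [ 3 ]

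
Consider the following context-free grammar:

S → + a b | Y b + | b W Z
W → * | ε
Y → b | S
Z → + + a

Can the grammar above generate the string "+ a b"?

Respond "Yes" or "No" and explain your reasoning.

Yes - a valid derivation exists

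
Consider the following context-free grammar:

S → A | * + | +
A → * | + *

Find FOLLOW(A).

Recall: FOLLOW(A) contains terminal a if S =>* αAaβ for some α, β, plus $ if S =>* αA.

We compute FOLLOW(A) using the standard algorithm.
FOLLOW(S) starts with {$}.
FIRST(A) = {*, +}
FIRST(S) = {*, +}
FOLLOW(A) = {$}
FOLLOW(S) = {$}
Therefore, FOLLOW(A) = {$}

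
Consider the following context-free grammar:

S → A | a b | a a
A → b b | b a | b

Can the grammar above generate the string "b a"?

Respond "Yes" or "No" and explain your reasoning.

Yes - a valid derivation exists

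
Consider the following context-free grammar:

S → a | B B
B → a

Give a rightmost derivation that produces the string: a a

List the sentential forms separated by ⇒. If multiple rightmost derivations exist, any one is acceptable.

S ⇒ B B ⇒ B a ⇒ a a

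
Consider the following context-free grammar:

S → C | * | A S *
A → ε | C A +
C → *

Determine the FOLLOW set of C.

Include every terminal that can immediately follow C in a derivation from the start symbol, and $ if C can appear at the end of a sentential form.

We compute FOLLOW(C) using the standard algorithm.
FOLLOW(S) starts with {$}.
FIRST(A) = {*, ε}
FIRST(C) = {*}
FIRST(S) = {*}
FOLLOW(A) = {*, +}
FOLLOW(C) = {$, *, +}
FOLLOW(S) = {$, *}
Therefore, FOLLOW(C) = {$, *, +}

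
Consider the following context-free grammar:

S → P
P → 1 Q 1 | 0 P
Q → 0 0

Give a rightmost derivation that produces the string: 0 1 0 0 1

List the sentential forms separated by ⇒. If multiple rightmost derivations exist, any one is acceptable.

S ⇒ P ⇒ 0 P ⇒ 0 1 Q 1 ⇒ 0 1 0 0 1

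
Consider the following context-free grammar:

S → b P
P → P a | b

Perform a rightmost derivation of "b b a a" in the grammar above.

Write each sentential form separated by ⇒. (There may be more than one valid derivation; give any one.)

S ⇒ b P ⇒ b P a ⇒ b P a a ⇒ b b a a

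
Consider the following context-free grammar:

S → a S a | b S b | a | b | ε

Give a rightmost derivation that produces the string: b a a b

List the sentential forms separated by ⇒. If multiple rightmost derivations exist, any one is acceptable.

S ⇒ b S b ⇒ b a S a b ⇒ b a a b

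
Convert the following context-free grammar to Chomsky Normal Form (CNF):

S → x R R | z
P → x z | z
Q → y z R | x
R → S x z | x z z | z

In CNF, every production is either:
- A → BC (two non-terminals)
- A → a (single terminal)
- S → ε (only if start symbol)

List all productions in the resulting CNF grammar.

TX → x; S → z; TZ → z; P → z; TY → y; Q → x; R → z; S → TX X0; X0 → R R; P → TX TZ; Q → TY X1; X1 → TZ R; R → S X2; X2 → TX TZ; R → TX X3; X3 → TZ TZ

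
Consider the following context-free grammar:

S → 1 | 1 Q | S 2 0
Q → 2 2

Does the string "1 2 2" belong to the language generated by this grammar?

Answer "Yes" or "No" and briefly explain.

Yes - a valid derivation exists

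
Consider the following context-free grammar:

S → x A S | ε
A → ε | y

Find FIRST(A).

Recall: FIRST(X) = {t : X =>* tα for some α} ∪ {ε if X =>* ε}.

We compute FIRST(A) using the standard algorithm.
FIRST(A) = {y, ε}
FIRST(S) = {x, ε}
Therefore, FIRST(A) = {y, ε}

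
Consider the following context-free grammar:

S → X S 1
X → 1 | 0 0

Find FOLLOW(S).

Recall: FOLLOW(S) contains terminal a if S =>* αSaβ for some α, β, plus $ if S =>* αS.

We compute FOLLOW(S) using the standard algorithm.
FOLLOW(S) starts with {$}.
FIRST(S) = {0, 1}
FIRST(X) = {0, 1}
FOLLOW(S) = {$, 1}
FOLLOW(X) = {0, 1}
Therefore, FOLLOW(S) = {$, 1}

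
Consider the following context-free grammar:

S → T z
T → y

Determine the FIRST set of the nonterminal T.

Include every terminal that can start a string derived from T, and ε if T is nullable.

We compute FIRST(T) using the standard algorithm.
FIRST(S) = {y}
FIRST(T) = {y}
Therefore, FIRST(T) = {y}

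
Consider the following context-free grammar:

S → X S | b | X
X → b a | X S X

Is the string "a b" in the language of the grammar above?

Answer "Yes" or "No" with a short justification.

No - no valid derivation exists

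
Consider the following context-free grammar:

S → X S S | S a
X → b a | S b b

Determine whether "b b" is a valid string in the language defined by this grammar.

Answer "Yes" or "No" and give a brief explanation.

No - no valid derivation exists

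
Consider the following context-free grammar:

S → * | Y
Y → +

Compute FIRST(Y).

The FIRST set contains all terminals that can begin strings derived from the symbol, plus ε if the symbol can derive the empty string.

We compute FIRST(Y) using the standard algorithm.
FIRST(S) = {*, +}
FIRST(Y) = {+}
Therefore, FIRST(Y) = {+}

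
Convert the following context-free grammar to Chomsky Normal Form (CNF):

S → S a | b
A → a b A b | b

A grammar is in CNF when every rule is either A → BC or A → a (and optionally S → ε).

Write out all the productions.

TA → a; S → b; TB → b; A → b; S → S TA; A → TA X0; X0 → TB X1; X1 → A TB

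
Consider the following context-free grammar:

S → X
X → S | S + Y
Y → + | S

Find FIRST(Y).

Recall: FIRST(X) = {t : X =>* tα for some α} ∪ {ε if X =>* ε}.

We compute FIRST(Y) using the standard algorithm.
FIRST(S) = {}
FIRST(X) = {}
FIRST(Y) = {+}
Therefore, FIRST(Y) = {+}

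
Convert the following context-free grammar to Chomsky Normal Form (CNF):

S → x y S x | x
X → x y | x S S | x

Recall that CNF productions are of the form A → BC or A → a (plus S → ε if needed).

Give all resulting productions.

TX → x; TY → y; S → x; X → x; S → TX X0; X0 → TY X1; X1 → S TX; X → TX TY; X → TX X2; X2 → S S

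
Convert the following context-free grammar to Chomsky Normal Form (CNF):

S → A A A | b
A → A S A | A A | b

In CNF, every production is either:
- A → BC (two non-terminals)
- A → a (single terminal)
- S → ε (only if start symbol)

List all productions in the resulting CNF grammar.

S → b; A → b; S → A X0; X0 → A A; A → A X1; X1 → S A; A → A A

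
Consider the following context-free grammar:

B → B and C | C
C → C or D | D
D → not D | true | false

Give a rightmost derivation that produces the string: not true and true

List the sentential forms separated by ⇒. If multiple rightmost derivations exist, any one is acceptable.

B ⇒ B and C ⇒ B and D ⇒ B and true ⇒ C and true ⇒ D and true ⇒ not D and true ⇒ not true and true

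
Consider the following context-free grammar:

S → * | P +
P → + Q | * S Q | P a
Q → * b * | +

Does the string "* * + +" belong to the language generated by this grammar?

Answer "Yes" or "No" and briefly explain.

Yes - a valid derivation exists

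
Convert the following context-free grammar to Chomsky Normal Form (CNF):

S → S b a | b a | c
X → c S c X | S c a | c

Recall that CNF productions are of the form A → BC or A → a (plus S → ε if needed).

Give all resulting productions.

TB → b; TA → a; S → c; TC → c; X → c; S → S X0; X0 → TB TA; S → TB TA; X → TC X1; X1 → S X2; X2 → TC X; X → S X3; X3 → TC TA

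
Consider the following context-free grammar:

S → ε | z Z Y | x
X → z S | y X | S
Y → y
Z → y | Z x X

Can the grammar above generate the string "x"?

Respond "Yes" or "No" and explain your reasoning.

Yes - a valid derivation exists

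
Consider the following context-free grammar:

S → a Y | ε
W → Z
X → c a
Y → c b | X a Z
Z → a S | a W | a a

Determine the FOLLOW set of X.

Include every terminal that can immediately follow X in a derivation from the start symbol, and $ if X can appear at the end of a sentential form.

We compute FOLLOW(X) using the standard algorithm.
FOLLOW(S) starts with {$}.
FIRST(S) = {a, ε}
FIRST(W) = {a}
FIRST(X) = {c}
FIRST(Y) = {c}
FIRST(Z) = {a}
FOLLOW(S) = {$}
FOLLOW(W) = {$}
FOLLOW(X) = {a}
FOLLOW(Y) = {$}
FOLLOW(Z) = {$}
Therefore, FOLLOW(X) = {a}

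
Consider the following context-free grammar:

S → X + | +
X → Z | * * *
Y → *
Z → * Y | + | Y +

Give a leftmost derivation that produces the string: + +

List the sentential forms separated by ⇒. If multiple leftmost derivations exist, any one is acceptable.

S ⇒ X + ⇒ Z + ⇒ + +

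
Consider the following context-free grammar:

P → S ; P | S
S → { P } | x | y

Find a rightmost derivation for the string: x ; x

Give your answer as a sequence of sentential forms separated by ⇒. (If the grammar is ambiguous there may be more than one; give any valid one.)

P ⇒ S ; P ⇒ S ; S ⇒ S ; x ⇒ x ; x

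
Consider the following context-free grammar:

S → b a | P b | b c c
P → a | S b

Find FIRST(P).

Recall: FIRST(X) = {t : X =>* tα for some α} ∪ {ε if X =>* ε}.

We compute FIRST(P) using the standard algorithm.
FIRST(P) = {a, b}
FIRST(S) = {a, b}
Therefore, FIRST(P) = {a, b}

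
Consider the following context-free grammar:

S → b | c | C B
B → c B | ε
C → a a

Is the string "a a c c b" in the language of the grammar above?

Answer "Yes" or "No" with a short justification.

No - no valid derivation exists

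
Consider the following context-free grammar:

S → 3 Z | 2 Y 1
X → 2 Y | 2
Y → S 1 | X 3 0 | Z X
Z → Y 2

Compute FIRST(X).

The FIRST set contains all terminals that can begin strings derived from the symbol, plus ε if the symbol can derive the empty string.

We compute FIRST(X) using the standard algorithm.
FIRST(S) = {2, 3}
FIRST(X) = {2}
FIRST(Y) = {2, 3}
FIRST(Z) = {2, 3}
Therefore, FIRST(X) = {2}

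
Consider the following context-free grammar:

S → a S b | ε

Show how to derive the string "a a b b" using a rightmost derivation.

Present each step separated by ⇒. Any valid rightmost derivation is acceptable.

S ⇒ a S b ⇒ a a S b b ⇒ a a b b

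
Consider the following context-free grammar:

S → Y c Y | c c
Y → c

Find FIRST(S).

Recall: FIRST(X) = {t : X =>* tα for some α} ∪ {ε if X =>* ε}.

We compute FIRST(S) using the standard algorithm.
FIRST(S) = {c}
FIRST(Y) = {c}
Therefore, FIRST(S) = {c}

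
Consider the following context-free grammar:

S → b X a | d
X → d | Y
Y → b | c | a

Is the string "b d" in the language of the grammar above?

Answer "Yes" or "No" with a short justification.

No - no valid derivation exists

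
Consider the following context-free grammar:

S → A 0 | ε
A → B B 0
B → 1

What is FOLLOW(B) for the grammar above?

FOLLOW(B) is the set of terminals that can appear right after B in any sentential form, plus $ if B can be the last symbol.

We compute FOLLOW(B) using the standard algorithm.
FOLLOW(S) starts with {$}.
FIRST(A) = {1}
FIRST(B) = {1}
FIRST(S) = {1, ε}
FOLLOW(A) = {0}
FOLLOW(B) = {0, 1}
FOLLOW(S) = {$}
Therefore, FOLLOW(B) = {0, 1}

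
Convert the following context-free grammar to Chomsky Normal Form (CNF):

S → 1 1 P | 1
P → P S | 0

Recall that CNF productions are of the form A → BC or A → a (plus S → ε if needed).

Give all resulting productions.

T1 → 1; S → 1; P → 0; S → T1 X0; X0 → T1 P; P → P S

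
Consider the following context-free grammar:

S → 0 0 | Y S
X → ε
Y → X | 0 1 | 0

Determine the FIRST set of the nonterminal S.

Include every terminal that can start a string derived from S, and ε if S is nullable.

We compute FIRST(S) using the standard algorithm.
FIRST(S) = {0}
FIRST(X) = {ε}
FIRST(Y) = {0, ε}
Therefore, FIRST(S) = {0}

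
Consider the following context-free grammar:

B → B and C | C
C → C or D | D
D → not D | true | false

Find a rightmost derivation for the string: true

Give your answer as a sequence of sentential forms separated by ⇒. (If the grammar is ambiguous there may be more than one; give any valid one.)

B ⇒ C ⇒ D ⇒ true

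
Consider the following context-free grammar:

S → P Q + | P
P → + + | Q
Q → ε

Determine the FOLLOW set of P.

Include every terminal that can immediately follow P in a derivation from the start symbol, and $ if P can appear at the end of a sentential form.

We compute FOLLOW(P) using the standard algorithm.
FOLLOW(S) starts with {$}.
FIRST(P) = {+, ε}
FIRST(Q) = {ε}
FIRST(S) = {+, ε}
FOLLOW(P) = {$, +}
FOLLOW(Q) = {$, +}
FOLLOW(S) = {$}
Therefore, FOLLOW(P) = {$, +}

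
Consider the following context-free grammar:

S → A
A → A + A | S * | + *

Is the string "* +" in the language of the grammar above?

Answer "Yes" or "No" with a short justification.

No - no valid derivation exists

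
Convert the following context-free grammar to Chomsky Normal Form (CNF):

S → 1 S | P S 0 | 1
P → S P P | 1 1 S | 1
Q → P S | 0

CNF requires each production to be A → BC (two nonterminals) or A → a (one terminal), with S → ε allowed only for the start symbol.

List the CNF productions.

T1 → 1; T0 → 0; S → 1; P → 1; Q → 0; S → T1 S; S → P X0; X0 → S T0; P → S X1; X1 → P P; P → T1 X2; X2 → T1 S; Q → P S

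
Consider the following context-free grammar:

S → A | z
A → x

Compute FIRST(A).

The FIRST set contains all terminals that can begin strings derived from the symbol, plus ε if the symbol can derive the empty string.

We compute FIRST(A) using the standard algorithm.
FIRST(A) = {x}
FIRST(S) = {x, z}
Therefore, FIRST(A) = {x}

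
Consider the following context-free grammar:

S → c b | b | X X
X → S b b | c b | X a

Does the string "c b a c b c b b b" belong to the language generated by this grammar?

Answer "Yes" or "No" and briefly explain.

Yes - a valid derivation exists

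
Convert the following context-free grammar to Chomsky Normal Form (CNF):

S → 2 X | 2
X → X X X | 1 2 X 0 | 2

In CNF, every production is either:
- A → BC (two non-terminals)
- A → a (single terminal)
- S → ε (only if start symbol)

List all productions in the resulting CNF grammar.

T2 → 2; S → 2; T1 → 1; T0 → 0; X → 2; S → T2 X; X → X X0; X0 → X X; X → T1 X1; X1 → T2 X2; X2 → X T0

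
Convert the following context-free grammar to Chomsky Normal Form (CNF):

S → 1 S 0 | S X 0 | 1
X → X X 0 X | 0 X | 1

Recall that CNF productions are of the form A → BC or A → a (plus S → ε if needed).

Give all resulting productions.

T1 → 1; T0 → 0; S → 1; X → 1; S → T1 X0; X0 → S T0; S → S X1; X1 → X T0; X → X X2; X2 → X X3; X3 → T0 X; X → T0 X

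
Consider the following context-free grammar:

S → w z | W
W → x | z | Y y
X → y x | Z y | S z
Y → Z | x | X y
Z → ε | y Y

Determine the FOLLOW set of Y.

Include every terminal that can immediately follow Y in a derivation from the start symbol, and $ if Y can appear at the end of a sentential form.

We compute FOLLOW(Y) using the standard algorithm.
FOLLOW(S) starts with {$}.
FIRST(S) = {w, x, y, z}
FIRST(W) = {w, x, y, z}
FIRST(X) = {w, x, y, z}
FIRST(Y) = {w, x, y, z, ε}
FIRST(Z) = {y, ε}
FOLLOW(S) = {$, z}
FOLLOW(W) = {$, z}
FOLLOW(X) = {y}
FOLLOW(Y) = {y}
FOLLOW(Z) = {y}
Therefore, FOLLOW(Y) = {y}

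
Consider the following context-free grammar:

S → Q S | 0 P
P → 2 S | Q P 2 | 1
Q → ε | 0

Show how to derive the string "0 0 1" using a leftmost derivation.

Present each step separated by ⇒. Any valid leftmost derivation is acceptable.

S ⇒ Q S ⇒ 0 S ⇒ 0 0 P ⇒ 0 0 1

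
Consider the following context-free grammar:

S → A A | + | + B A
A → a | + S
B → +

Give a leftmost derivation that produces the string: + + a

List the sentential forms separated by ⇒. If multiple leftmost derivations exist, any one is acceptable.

S ⇒ + B A ⇒ + + A ⇒ + + a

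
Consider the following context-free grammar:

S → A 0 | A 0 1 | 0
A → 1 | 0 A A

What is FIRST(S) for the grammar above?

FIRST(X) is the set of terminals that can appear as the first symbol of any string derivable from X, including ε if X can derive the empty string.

We compute FIRST(S) using the standard algorithm.
FIRST(A) = {0, 1}
FIRST(S) = {0, 1}
Therefore, FIRST(S) = {0, 1}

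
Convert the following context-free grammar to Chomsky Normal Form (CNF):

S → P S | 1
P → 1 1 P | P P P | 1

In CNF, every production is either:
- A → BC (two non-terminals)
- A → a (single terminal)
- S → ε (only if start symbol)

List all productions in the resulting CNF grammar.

S → 1; T1 → 1; P → 1; S → P S; P → T1 X0; X0 → T1 P; P → P X1; X1 → P P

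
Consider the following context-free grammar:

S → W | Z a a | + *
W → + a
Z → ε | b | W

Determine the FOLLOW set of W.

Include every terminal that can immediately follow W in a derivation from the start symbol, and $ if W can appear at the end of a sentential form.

We compute FOLLOW(W) using the standard algorithm.
FOLLOW(S) starts with {$}.
FIRST(S) = {+, a, b}
FIRST(W) = {+}
FIRST(Z) = {+, b, ε}
FOLLOW(S) = {$}
FOLLOW(W) = {$, a}
FOLLOW(Z) = {a}
Therefore, FOLLOW(W) = {$, a}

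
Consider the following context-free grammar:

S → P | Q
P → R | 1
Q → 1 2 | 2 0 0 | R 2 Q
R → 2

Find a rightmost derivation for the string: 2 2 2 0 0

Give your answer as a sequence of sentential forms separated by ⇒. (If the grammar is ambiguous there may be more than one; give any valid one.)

S ⇒ Q ⇒ R 2 Q ⇒ R 2 2 0 0 ⇒ 2 2 2 0 0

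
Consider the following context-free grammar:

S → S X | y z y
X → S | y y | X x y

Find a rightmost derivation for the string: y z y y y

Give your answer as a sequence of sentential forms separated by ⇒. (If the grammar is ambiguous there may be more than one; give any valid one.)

S ⇒ S X ⇒ S y y ⇒ y z y y y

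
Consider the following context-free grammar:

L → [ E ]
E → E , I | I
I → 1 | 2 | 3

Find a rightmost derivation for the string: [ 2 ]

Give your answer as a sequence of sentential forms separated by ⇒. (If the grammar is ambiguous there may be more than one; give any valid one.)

L ⇒ [ E ] ⇒ [ I ] ⇒ [ 2 ]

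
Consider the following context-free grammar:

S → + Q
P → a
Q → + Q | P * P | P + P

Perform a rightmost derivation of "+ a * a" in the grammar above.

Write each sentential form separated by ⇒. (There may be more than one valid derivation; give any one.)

S ⇒ + Q ⇒ + P * P ⇒ + P * a ⇒ + a * a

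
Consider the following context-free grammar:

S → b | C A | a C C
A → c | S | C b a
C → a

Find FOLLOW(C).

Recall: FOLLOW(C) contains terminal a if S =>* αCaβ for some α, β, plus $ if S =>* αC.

We compute FOLLOW(C) using the standard algorithm.
FOLLOW(S) starts with {$}.
FIRST(A) = {a, b, c}
FIRST(C) = {a}
FIRST(S) = {a, b}
FOLLOW(A) = {$}
FOLLOW(C) = {$, a, b, c}
FOLLOW(S) = {$}
Therefore, FOLLOW(C) = {$, a, b, c}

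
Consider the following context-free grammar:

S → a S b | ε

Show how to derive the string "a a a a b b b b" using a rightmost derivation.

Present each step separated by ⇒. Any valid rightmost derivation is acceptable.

S ⇒ a S b ⇒ a a S b b ⇒ a a a S b b b ⇒ a a a a S b b b b ⇒ a a a a b b b b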